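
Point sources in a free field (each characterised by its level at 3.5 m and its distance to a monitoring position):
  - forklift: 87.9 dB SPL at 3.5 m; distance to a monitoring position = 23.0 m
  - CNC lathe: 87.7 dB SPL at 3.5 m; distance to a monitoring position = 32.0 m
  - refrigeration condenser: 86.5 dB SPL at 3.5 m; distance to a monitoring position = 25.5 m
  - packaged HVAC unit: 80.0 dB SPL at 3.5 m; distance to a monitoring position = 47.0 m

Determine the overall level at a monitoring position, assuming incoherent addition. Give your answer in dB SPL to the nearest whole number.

Propagate each source to the receiver with L = L_ref − 20·log₁₀(r/r_ref), then add intensities.
forklift: 87.9 − 20·log₁₀(23.0/3.5) = 87.9 − 16.35 = 71.55 dB SPL.
CNC lathe: 87.7 − 20·log₁₀(32.0/3.5) = 87.7 − 19.22 = 68.48 dB SPL.
refrigeration condenser: 86.5 − 20·log₁₀(25.5/3.5) = 86.5 − 17.25 = 69.25 dB SPL.
packaged HVAC unit: 80.0 − 20·log₁₀(47.0/3.5) = 80.0 − 22.56 = 57.44 dB SPL.
Σ 10^(L/10) = 3.029e+07 → L_total = 10·log₁₀(3.029e+07) = 74.81 dB SPL.

75 dB SPL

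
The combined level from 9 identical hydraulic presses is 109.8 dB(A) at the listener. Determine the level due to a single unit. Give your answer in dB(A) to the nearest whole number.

100 dB(A)

9 equal contributions raise the level by 10·log₁₀ 9 = 9.542 dB, so each unit alone gives 109.8 − 9.542.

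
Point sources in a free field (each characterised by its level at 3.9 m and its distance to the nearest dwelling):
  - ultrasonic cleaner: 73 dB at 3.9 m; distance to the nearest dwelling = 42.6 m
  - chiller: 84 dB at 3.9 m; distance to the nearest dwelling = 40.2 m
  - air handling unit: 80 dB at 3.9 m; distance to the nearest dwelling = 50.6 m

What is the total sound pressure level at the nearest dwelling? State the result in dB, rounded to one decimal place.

Propagate each source to the receiver with L = L_ref − 20·log₁₀(r/r_ref), then add intensities.
ultrasonic cleaner: 73 − 20·log₁₀(42.6/3.9) = 73 − 20.77 = 52.23 dB.
chiller: 84 − 20·log₁₀(40.2/3.9) = 84 − 20.26 = 63.74 dB.
air handling unit: 80 − 20·log₁₀(50.6/3.9) = 80 − 22.26 = 57.74 dB.
Σ 10^(L/10) = 3.125e+06 → L_total = 10·log₁₀(3.125e+06) = 64.95 dB.

64.9 dB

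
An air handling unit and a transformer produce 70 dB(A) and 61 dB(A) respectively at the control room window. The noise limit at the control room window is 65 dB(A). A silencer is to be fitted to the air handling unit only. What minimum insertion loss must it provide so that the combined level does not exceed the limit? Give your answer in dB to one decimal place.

The untreated sources together contribute 10^(61/10) = 1.259e+06, i.e. 61.00 dB(A).
To meet 65 dB(A) overall, the treated air handling unit may contribute at most 10^(65/10) − 1.259e+06 = 1.903e+06, i.e. 62.80 dB(A).
Required insertion loss = 70 − 62.80 = 7.20 dB.

7.2 dB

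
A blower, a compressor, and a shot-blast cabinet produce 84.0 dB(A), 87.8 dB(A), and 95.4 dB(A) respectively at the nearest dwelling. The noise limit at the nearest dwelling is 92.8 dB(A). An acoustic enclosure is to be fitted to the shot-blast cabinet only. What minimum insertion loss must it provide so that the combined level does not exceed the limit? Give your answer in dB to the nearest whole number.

The untreated sources together contribute 10^(84.0/10) + 10^(87.8/10) = 8.537e+08, i.e. 89.31 dB(A).
To meet 92.8 dB(A) overall, the treated shot-blast cabinet may contribute at most 10^(92.8/10) − 8.537e+08 = 1.052e+09, i.e. 90.22 dB(A).
So the shot-blast cabinet must be reduced from 95.4 to 90.22 dB(A): IL = 5.18 dB.

5 dB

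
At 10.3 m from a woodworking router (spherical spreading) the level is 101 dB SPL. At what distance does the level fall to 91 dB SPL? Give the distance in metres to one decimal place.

32.6 m

For a point source L₁ − L₂ = 20·log₁₀(r₂/r₁), so r₂ = r₁·10^((L₁−L₂)/20).
r₂ = 10.3·10^((101−91)/20) = 10.3·10^(10.0/20) = 32.57 m.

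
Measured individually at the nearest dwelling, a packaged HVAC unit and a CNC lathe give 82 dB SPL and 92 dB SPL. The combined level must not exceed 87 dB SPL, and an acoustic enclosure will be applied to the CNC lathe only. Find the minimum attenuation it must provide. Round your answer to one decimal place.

Fixed contribution from the other source: Σ 10^(L/10) = 10^(82/10) = 1.585e+08 (82.00 dB SPL).
To meet 87 dB SPL overall, the treated CNC lathe may contribute at most 10^(87/10) − 1.585e+08 = 3.427e+08, i.e. 85.35 dB SPL.
Required insertion loss = 92 − 85.35 = 6.65 dB.

6.7 dB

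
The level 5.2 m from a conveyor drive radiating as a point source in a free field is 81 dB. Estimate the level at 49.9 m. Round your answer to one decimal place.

For a point source, L₂ = L₁ − 20·log₁₀(r₂/r₁).
L₂ = 81 − 20·log₁₀(49.9/5.2) = 81 − 19.642 = 61.36 dB.

61.4 dB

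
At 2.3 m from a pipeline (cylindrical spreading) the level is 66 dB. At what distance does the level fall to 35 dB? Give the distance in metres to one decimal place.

For a line source L₁ − L₂ = 10·log₁₀(r₂/r₁), so r₂ = r₁·10^((L₁−L₂)/10).
r₂ = 2.3·10^((66−35)/10) = 2.3·10^(31.0/10) = 2895.53 m.

2895.5 m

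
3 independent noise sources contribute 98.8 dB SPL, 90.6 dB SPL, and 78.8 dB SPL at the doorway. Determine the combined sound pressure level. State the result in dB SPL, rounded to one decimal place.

99.4 dB SPL

Incoherent sources combine by intensity addition: L_total = 10·log₁₀(Σ 10^(L_i/10)).
Σ 10^(L/10) = 10^(98.8/10) + 10^(90.6/10) + 10^(78.8/10) = 8.810e+09.
L_total = 10·log₁₀(8.810e+09) = 99.45 dB SPL.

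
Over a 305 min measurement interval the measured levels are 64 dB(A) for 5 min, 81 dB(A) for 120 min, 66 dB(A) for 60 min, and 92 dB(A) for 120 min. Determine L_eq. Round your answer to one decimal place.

The energy average is taken in the linear domain: L_eq = 10·log₁₀[(Σ tᵢ·10^(Lᵢ/10))/T], T = 305 min.
Σ tᵢ·10^(Lᵢ/10) = 5·10^(64/10) + 120·10^(81/10) + 60·10^(66/10) + 120·10^(92/10) = 2.055e+11.
L_eq = 10·log₁₀(2.055e+11/305) = 88.29 dB(A).

88.3 dB(A)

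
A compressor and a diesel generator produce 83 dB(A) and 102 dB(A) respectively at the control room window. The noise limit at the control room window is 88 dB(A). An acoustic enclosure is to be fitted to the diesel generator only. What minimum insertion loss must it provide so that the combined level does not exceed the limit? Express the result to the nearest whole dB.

Everything except the diesel generator sums to 10^(83/10) = 1.995e+08 in linear terms, 83.00 dB(A).
To meet 88 dB(A) overall, the treated diesel generator may contribute at most 10^(88/10) − 1.995e+08 = 4.314e+08, i.e. 86.35 dB(A).
So the diesel generator must be reduced from 102 to 86.35 dB(A): IL = 15.65 dB.

16 dB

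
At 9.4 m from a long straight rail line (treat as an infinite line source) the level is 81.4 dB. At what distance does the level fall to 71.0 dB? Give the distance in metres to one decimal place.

The 10.4 dB drop corresponds to a distance ratio of 10^(10.4/10) for a line source.
r₂ = 9.4·10^((81.4−71.0)/10) = 9.4·10^(10.4/10) = 103.07 m.

103.1 m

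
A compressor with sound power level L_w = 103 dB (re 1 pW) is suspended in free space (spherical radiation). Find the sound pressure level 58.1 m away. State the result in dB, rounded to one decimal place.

56.7 dB

L_p = L_w − 10·log₁₀(4π·r²) with r = 58.1 m.
4π·r² = 4.242e+04 m², 10·log₁₀ of that is 46.276 dB.
L_p = 103 − 46.276 = 56.72 dB.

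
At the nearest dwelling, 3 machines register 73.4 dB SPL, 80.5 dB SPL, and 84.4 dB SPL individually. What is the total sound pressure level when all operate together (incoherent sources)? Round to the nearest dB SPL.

86 dB SPL

For uncorrelated sources the intensities add, so convert each level to linear form, sum, and take 10·log₁₀ of the total.
Σ 10^(L/10) = 10^(73.4/10) + 10^(80.5/10) + 10^(84.4/10) = 4.095e+08.
L_total = 10·log₁₀(4.095e+08) = 86.12 dB SPL.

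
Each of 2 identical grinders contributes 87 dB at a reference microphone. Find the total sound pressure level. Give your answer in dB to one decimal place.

90.0 dB

L_total = L₁ + 10·log₁₀ N for N identical incoherent sources.
L_total = 87 + 10·log₁₀(2) = 87 + 3.010 = 90.01 dB.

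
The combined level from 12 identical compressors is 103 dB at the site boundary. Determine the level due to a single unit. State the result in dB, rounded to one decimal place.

Dividing the total intensity by 12 lowers the level by 10·log₁₀ 12 = 10.792 dB: L₁ = 103 − 10.792.

92.2 dB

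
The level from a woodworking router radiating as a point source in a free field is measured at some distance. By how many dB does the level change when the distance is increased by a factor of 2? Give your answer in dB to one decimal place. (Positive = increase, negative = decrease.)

Point-source spreading: ΔL = −20·log₁₀(r₂/r₁).
ΔL = −20·log₁₀(2) = -6.02 dB.

-6.0 dB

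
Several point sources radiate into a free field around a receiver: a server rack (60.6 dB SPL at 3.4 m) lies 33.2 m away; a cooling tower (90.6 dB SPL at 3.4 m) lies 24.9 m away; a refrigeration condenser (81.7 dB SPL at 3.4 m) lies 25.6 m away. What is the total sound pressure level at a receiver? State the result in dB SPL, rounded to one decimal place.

73.8 dB SPL

First find each source's level at the receiver (point-source: −20·log₁₀(r/r_ref)), then combine on an intensity basis.
server rack: 60.6 − 20·log₁₀(33.2/3.4) = 60.6 − 19.79 = 40.81 dB SPL.
cooling tower: 90.6 − 20·log₁₀(24.9/3.4) = 90.6 − 17.29 = 73.31 dB SPL.
refrigeration condenser: 81.7 − 20·log₁₀(25.6/3.4) = 81.7 − 17.54 = 64.16 dB SPL.
Σ 10^(L/10) = 2.403e+07 → L_total = 10·log₁₀(2.403e+07) = 73.81 dB SPL.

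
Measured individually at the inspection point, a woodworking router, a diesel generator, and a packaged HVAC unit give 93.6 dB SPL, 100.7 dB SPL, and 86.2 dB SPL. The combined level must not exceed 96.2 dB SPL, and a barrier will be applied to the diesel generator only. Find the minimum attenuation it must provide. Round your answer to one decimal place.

Everything except the diesel generator sums to 10^(93.6/10) + 10^(86.2/10) = 2.708e+09 in linear terms, 94.33 dB SPL.
The limit corresponds to 10^(96.2/10) = 4.169e+09; subtracting the fixed part leaves 1.461e+09 for the diesel generator, i.e. 91.65 dB SPL.
So the diesel generator must be reduced from 100.7 to 91.65 dB SPL: IL = 9.05 dB.

9.1 dB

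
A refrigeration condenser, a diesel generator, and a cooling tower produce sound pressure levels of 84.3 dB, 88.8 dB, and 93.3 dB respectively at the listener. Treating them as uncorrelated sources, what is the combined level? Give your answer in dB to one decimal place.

95.0 dB

For uncorrelated sources the intensities add, so convert each level to linear form, sum, and take 10·log₁₀ of the total.
Σ 10^(L/10) = 10^(84.3/10) + 10^(88.8/10) + 10^(93.3/10) = 3.166e+09.
L_total = 10·log₁₀(3.166e+09) = 95.00 dB.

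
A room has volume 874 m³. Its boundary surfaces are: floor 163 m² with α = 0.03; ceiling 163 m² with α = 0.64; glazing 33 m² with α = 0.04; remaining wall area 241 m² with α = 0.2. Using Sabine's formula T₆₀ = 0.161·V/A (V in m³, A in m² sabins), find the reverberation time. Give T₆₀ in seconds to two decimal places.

Total absorption A = 163·0.03 + 163·0.64 + 33·0.04 + 241·0.2 = 158.73 m² sabins.
T₆₀ = 0.161 × 874 / 158.73 = 0.886 s.

0.89 s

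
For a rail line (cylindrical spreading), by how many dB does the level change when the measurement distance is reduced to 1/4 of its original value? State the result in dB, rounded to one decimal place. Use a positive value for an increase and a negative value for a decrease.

A line source loses 3 dB per doubling of distance; generally ΔL = −10·log₁₀(r₂/r₁).
ΔL = −10·log₁₀(0.25) = +6.02 dB.

+6.0 dB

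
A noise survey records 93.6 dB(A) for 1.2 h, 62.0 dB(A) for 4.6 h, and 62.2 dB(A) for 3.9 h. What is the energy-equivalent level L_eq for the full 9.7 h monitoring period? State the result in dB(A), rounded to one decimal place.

84.5 dB(A)

The energy average is taken in the linear domain: L_eq = 10·log₁₀[(Σ tᵢ·10^(Lᵢ/10))/T], T = 9.7 h.
Σ tᵢ·10^(Lᵢ/10) = 1.2·10^(93.6/10) + 4.6·10^(62.0/10) + 3.9·10^(62.2/10) = 2.763e+09.
L_eq = 10·log₁₀(2.763e+09/9.7) = 84.55 dB(A).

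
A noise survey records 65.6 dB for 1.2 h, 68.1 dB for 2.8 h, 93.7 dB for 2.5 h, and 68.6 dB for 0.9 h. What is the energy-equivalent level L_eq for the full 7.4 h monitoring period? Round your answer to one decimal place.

L_eq = 10·log₁₀[(1/T)·Σ tᵢ·10^(Lᵢ/10)] with T = 7.4 h.
Σ tᵢ·10^(Lᵢ/10) = 1.2·10^(65.6/10) + 2.8·10^(68.1/10) + 2.5·10^(93.7/10) + 0.9·10^(68.6/10) = 5.890e+09.
L_eq = 10·log₁₀(5.890e+09/7.4) = 89.01 dB.

89.0 dB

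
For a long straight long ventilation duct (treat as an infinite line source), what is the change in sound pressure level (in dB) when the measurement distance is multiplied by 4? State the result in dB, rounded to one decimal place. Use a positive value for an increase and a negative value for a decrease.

-6.0 dB

A line source loses 3 dB per doubling of distance; generally ΔL = −10·log₁₀(r₂/r₁).
ΔL = −10·log₁₀(4) = -6.02 dB.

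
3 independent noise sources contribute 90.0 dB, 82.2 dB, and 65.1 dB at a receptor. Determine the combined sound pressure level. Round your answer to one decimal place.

90.7 dB

Incoherent sources combine by intensity addition: L_total = 10·log₁₀(Σ 10^(L_i/10)).
Σ 10^(L/10) = 10^(90.0/10) + 10^(82.2/10) + 10^(65.1/10) = 1.169e+09.
L_total = 10·log₁₀(1.169e+09) = 90.68 dB.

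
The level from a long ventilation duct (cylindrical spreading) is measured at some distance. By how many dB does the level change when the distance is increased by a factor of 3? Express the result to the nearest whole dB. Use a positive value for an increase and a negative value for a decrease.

With cylindrical spreading the level changes by −10·log₁₀(r₂/r₁).
ΔL = −10·log₁₀(3) = -4.77 dB.

-5 dB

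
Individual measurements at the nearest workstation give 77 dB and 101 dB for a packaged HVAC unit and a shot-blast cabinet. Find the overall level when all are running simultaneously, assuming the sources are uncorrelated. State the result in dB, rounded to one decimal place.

Incoherent sources combine by intensity addition: L_total = 10·log₁₀(Σ 10^(L_i/10)).
Σ 10^(L/10) = 10^(77/10) + 10^(101/10) = 1.264e+10.
L_total = 10·log₁₀(1.264e+10) = 101.02 dB.

101.0 dB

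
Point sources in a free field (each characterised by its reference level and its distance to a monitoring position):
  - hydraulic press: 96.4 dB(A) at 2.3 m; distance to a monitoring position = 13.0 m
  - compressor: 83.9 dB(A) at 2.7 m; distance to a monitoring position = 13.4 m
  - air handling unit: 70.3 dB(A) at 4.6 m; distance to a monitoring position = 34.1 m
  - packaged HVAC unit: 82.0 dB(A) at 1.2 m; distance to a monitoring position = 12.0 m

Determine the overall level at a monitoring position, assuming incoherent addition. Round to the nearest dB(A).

First find each source's level at the receiver (point-source: −20·log₁₀(r/r_ref)), then combine on an intensity basis.
hydraulic press: 96.4 − 20·log₁₀(13.0/2.3) = 96.4 − 15.04 = 81.36 dB(A).
compressor: 83.9 − 20·log₁₀(13.4/2.7) = 83.9 − 13.91 = 69.99 dB(A).
air handling unit: 70.3 − 20·log₁₀(34.1/4.6) = 70.3 − 17.40 = 52.90 dB(A).
packaged HVAC unit: 82.0 − 20·log₁₀(12.0/1.2) = 82.0 − 20.00 = 62.00 dB(A).
Σ 10^(L/10) = 1.484e+08 → L_total = 10·log₁₀(1.484e+08) = 81.71 dB(A).

82 dB(A)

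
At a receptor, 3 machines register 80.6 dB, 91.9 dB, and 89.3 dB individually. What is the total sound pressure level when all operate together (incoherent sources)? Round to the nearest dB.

94 dB

Incoherent sources combine by intensity addition: L_total = 10·log₁₀(Σ 10^(L_i/10)).
Σ 10^(L/10) = 10^(80.6/10) + 10^(91.9/10) + 10^(89.3/10) = 2.515e+09.
L_total = 10·log₁₀(2.515e+09) = 94.00 dB.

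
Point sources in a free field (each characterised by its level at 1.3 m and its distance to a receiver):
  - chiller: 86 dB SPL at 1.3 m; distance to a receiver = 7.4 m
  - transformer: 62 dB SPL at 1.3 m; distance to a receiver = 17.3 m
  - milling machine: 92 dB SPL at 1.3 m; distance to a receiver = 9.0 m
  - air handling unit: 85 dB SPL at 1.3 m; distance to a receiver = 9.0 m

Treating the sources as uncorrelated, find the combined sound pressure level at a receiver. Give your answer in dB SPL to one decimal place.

First find each source's level at the receiver (point-source: −20·log₁₀(r/r_ref)), then combine on an intensity basis.
chiller: 86 − 20·log₁₀(7.4/1.3) = 86 − 15.11 = 70.89 dB SPL.
transformer: 62 − 20·log₁₀(17.3/1.3) = 62 − 22.48 = 39.52 dB SPL.
milling machine: 92 − 20·log₁₀(9.0/1.3) = 92 − 16.81 = 75.19 dB SPL.
air handling unit: 85 − 20·log₁₀(9.0/1.3) = 85 − 16.81 = 68.19 dB SPL.
Σ 10^(L/10) = 5.196e+07 → L_total = 10·log₁₀(5.196e+07) = 77.16 dB SPL.

77.2 dB SPL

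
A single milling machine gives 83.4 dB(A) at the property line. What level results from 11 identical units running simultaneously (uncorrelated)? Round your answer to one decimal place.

L_total = L₁ + 10·log₁₀ N for N identical incoherent sources.
L_total = 83.4 + 10·log₁₀(11) = 83.4 + 10.414 = 93.81 dB(A).

93.8 dB(A)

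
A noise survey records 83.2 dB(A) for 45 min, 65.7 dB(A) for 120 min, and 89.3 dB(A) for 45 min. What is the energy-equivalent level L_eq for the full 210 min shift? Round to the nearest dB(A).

84 dB(A)

L_eq = 10·log₁₀[(1/T)·Σ tᵢ·10^(Lᵢ/10)] with T = 210 min.
Σ tᵢ·10^(Lᵢ/10) = 45·10^(83.2/10) + 120·10^(65.7/10) + 45·10^(89.3/10) = 4.815e+10.
L_eq = 10·log₁₀(4.815e+10/210) = 83.60 dB(A).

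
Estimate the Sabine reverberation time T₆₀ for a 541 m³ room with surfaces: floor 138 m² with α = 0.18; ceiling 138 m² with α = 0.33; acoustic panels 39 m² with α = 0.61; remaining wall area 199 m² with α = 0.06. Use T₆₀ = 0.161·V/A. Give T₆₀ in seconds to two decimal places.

Total absorption A = 138·0.18 + 138·0.33 + 39·0.61 + 199·0.06 = 106.11 m² sabins.
T₆₀ = 0.161 × 541 / 106.11 = 0.821 s.

0.82 s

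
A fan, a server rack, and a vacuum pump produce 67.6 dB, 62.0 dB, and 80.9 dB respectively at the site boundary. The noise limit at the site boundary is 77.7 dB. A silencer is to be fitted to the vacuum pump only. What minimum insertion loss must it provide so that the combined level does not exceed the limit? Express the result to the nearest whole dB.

The untreated sources together contribute 10^(67.6/10) + 10^(62.0/10) = 7.339e+06, i.e. 68.66 dB.
The limit corresponds to 10^(77.7/10) = 5.888e+07; subtracting the fixed part leaves 5.155e+07 for the vacuum pump, i.e. 77.12 dB.
So the vacuum pump must be reduced from 80.9 to 77.12 dB: IL = 3.78 dB.

4 dB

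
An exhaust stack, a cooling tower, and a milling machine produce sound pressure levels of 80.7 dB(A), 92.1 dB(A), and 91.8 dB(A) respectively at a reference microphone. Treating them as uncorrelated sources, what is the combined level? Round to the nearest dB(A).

95 dB(A)

Incoherent sources combine by intensity addition: L_total = 10·log₁₀(Σ 10^(L_i/10)).
Σ 10^(L/10) = 10^(80.7/10) + 10^(92.1/10) + 10^(91.8/10) = 3.253e+09.
L_total = 10·log₁₀(3.253e+09) = 95.12 dB(A).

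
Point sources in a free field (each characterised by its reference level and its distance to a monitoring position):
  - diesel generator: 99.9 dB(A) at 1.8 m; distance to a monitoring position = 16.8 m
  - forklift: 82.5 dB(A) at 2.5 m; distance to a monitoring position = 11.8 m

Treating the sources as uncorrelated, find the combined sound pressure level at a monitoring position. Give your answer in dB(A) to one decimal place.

80.8 dB(A)

Apply inverse-square spreading to bring every level to the receiver, then sum 10^(L/10).
diesel generator: 99.9 − 20·log₁₀(16.8/1.8) = 99.9 − 19.40 = 80.50 dB(A).
forklift: 82.5 − 20·log₁₀(11.8/2.5) = 82.5 − 13.48 = 69.02 dB(A).
Σ 10^(L/10) = 1.202e+08 → L_total = 10·log₁₀(1.202e+08) = 80.80 dB(A).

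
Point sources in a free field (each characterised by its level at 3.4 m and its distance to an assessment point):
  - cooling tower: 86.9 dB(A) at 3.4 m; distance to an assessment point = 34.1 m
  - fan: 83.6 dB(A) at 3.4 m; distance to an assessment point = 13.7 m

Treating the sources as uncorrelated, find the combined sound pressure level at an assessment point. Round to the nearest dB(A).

Propagate each source to the receiver with L = L_ref − 20·log₁₀(r/r_ref), then add intensities.
cooling tower: 86.9 − 20·log₁₀(34.1/3.4) = 86.9 − 20.03 = 66.87 dB(A).
fan: 83.6 − 20·log₁₀(13.7/3.4) = 83.6 − 12.10 = 71.50 dB(A).
Σ 10^(L/10) = 1.898e+07 → L_total = 10·log₁₀(1.898e+07) = 72.78 dB(A).

73 dB(A)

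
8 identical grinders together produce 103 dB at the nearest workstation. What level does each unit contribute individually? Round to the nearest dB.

8 equal contributions raise the level by 10·log₁₀ 8 = 9.031 dB, so each unit alone gives 103 − 9.031.

94 dB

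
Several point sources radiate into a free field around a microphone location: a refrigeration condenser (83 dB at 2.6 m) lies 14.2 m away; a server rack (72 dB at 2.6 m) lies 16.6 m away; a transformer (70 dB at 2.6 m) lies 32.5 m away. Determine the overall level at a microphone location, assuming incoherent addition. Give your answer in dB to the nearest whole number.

69 dB

Apply inverse-square spreading to bring every level to the receiver, then sum 10^(L/10).
refrigeration condenser: 83 − 20·log₁₀(14.2/2.6) = 83 − 14.75 = 68.25 dB.
server rack: 72 − 20·log₁₀(16.6/2.6) = 72 − 16.10 = 55.90 dB.
transformer: 70 − 20·log₁₀(32.5/2.6) = 70 − 21.94 = 48.06 dB.
Σ 10^(L/10) = 7.142e+06 → L_total = 10·log₁₀(7.142e+06) = 68.54 dB.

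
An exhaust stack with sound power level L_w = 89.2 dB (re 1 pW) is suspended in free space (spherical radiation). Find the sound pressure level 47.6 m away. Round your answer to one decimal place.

44.7 dB

Free-field spherical radiation: L_p = L_w − 10·log₁₀(4π·r²), r = 47.6 m.
4π·r² = 2.847e+04 m², 10·log₁₀ of that is 44.544 dB.
L_p = 89.2 − 44.544 = 44.66 dB.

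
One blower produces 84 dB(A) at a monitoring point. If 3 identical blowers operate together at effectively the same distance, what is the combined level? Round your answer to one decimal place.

88.8 dB(A)

L_total = L₁ + 10·log₁₀ N for N identical incoherent sources.
L_total = 84 + 10·log₁₀(3) = 84 + 4.771 = 88.77 dB(A).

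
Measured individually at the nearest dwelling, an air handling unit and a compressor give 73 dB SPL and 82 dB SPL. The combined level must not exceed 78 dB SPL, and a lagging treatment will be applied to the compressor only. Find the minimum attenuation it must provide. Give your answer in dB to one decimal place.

Everything except the compressor sums to 10^(73/10) = 1.995e+07 in linear terms, 73.00 dB SPL.
The limit corresponds to 10^(78/10) = 6.310e+07; subtracting the fixed part leaves 4.314e+07 for the compressor, i.e. 76.35 dB SPL.
Required insertion loss = 82 − 76.35 = 5.65 dB.

5.7 dB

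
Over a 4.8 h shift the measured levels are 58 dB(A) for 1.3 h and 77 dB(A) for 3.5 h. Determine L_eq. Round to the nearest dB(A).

76 dB(A)

The energy average is taken in the linear domain: L_eq = 10·log₁₀[(Σ tᵢ·10^(Lᵢ/10))/T], T = 4.8 h.
Σ tᵢ·10^(Lᵢ/10) = 1.3·10^(58/10) + 3.5·10^(77/10) = 1.762e+08.
L_eq = 10·log₁₀(1.762e+08/4.8) = 75.65 dB(A).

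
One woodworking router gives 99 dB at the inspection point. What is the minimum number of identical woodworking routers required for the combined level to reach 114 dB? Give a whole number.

32

N identical sources give L₁ + 10·log₁₀ N, so require 10·log₁₀ N ≥ 114 − 99 = 15.0 dB.
N ≥ 10^(15.0/10) = 31.623, so N = 32.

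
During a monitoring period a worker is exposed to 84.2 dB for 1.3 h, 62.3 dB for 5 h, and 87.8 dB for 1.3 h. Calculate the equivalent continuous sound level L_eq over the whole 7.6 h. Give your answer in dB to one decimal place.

The energy average is taken in the linear domain: L_eq = 10·log₁₀[(Σ tᵢ·10^(Lᵢ/10))/T], T = 7.6 h.
Σ tᵢ·10^(Lᵢ/10) = 1.3·10^(84.2/10) + 5·10^(62.3/10) + 1.3·10^(87.8/10) = 1.134e+09.
L_eq = 10·log₁₀(1.134e+09/7.6) = 81.74 dB.

81.7 dB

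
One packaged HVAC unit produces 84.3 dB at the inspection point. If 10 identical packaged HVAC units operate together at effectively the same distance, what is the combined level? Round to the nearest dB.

L_total = L₁ + 10·log₁₀ N for N identical incoherent sources.
L_total = 84.3 + 10·log₁₀(10) = 84.3 + 10.000 = 94.30 dB.

94 dB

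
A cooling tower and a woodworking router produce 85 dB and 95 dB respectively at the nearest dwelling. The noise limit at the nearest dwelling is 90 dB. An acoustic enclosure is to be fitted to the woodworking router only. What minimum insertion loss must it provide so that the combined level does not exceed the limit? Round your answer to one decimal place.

Fixed contribution from the other source: Σ 10^(L/10) = 10^(85/10) = 3.162e+08 (85.00 dB).
To meet 90 dB overall, the treated woodworking router may contribute at most 10^(90/10) − 3.162e+08 = 6.838e+08, i.e. 88.35 dB.
Required insertion loss = 95 − 88.35 = 6.65 dB.

6.7 dB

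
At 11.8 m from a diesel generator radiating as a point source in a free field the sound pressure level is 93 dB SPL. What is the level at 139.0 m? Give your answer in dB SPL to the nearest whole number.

Point-source attenuation: ΔL = 20·log₁₀(r₂/r₁) = 20·log₁₀(139.0/11.8) = 21.423 dB.
L₂ = 93 − 20·log₁₀(139.0/11.8) = 93 − 21.423 = 71.58 dB SPL.

72 dB SPL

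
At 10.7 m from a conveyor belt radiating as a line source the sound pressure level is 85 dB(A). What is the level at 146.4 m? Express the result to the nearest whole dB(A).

74 dB(A)

Cylindrical spreading from a line source gives a 10·log₁₀(r₂/r₁) drop.
L₂ = 85 − 10·log₁₀(146.4/10.7) = 85 − 11.362 = 73.64 dB(A).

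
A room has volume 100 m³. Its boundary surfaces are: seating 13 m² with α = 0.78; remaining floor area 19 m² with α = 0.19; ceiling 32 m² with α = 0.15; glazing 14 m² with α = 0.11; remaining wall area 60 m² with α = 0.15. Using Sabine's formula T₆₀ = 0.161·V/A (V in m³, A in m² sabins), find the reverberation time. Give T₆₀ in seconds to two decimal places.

0.55 s

Total absorption A = 13·0.78 + 19·0.19 + 32·0.15 + 14·0.11 + 60·0.15 = 29.09 m² sabins.
T₆₀ = 0.161·V/A = 0.161·100/29.09 = 0.553 s.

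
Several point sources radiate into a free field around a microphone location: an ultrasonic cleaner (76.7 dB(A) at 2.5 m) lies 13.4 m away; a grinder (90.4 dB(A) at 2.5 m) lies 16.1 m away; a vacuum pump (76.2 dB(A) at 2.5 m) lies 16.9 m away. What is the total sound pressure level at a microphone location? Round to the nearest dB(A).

Propagate each source to the receiver with L = L_ref − 20·log₁₀(r/r_ref), then add intensities.
ultrasonic cleaner: 76.7 − 20·log₁₀(13.4/2.5) = 76.7 − 14.58 = 62.12 dB(A).
grinder: 90.4 − 20·log₁₀(16.1/2.5) = 90.4 − 16.18 = 74.22 dB(A).
vacuum pump: 76.2 − 20·log₁₀(16.9/2.5) = 76.2 − 16.60 = 59.60 dB(A).
Σ 10^(L/10) = 2.898e+07 → L_total = 10·log₁₀(2.898e+07) = 74.62 dB(A).

75 dB(A)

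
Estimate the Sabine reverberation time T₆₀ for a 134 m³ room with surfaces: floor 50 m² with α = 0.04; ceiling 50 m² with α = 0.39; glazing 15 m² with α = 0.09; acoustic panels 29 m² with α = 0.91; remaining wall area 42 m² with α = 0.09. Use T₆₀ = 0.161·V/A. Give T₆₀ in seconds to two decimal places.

Total absorption A = 50·0.04 + 50·0.39 + 15·0.09 + 29·0.91 + 42·0.09 = 53.02 m² sabins.
T₆₀ = 0.161·V/A = 0.161·134/53.02 = 0.407 s.

0.41 s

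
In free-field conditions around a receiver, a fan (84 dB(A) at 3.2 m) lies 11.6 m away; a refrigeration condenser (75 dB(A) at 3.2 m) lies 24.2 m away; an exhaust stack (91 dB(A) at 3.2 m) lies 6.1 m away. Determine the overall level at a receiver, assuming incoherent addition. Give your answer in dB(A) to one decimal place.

85.6 dB(A)

Propagate each source to the receiver with L = L_ref − 20·log₁₀(r/r_ref), then add intensities.
fan: 84 − 20·log₁₀(11.6/3.2) = 84 − 11.19 = 72.81 dB(A).
refrigeration condenser: 75 − 20·log₁₀(24.2/3.2) = 75 − 17.57 = 57.43 dB(A).
exhaust stack: 91 − 20·log₁₀(6.1/3.2) = 91 − 5.60 = 85.40 dB(A).
Σ 10^(L/10) = 3.661e+08 → L_total = 10·log₁₀(3.661e+08) = 85.64 dB(A).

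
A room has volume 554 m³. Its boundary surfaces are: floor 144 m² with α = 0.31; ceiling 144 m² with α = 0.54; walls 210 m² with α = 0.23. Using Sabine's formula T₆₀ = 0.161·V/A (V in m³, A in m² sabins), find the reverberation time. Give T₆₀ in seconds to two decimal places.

0.52 s

Summing Sᵢαᵢ: 144·0.31 + 144·0.54 + 210·0.23 = 170.70 m².
T₆₀ = 0.161·V/A = 0.161·554/170.70 = 0.523 s.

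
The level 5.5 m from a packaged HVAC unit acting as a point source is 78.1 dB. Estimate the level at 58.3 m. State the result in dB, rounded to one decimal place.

57.6 dB

Point-source attenuation: ΔL = 20·log₁₀(r₂/r₁) = 20·log₁₀(58.3/5.5) = 20.506 dB.
L₂ = 78.1 − 20·log₁₀(58.3/5.5) = 78.1 − 20.506 = 57.59 dB.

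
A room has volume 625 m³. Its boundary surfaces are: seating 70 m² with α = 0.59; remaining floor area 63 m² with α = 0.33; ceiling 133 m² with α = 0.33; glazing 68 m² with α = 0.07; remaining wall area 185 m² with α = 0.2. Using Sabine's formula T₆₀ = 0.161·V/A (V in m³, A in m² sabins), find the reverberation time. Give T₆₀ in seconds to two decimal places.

0.68 s

A = Σ Sᵢαᵢ = 70·0.59 + 63·0.33 + 133·0.33 + 68·0.07 + 185·0.2 = 147.74 m².
T₆₀ = 0.161·V/A = 0.161·625/147.74 = 0.681 s.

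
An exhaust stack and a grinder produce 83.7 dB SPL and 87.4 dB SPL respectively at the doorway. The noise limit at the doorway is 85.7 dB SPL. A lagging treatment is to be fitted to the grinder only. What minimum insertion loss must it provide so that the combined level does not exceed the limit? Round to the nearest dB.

Everything except the grinder sums to 10^(83.7/10) = 2.344e+08 in linear terms, 83.70 dB SPL.
The limit corresponds to 10^(85.7/10) = 3.715e+08; subtracting the fixed part leaves 1.371e+08 for the grinder, i.e. 81.37 dB SPL.
So the grinder must be reduced from 87.4 to 81.37 dB SPL: IL = 6.03 dB.

6 dB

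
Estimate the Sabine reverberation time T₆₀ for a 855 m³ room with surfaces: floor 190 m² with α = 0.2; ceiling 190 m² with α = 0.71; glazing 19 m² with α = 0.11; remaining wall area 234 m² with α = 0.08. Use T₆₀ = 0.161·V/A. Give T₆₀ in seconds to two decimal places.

0.71 s

A = Σ Sᵢαᵢ = 190·0.2 + 190·0.71 + 19·0.11 + 234·0.08 = 193.71 m².
T₆₀ = 0.161 × 855 / 193.71 = 0.711 s.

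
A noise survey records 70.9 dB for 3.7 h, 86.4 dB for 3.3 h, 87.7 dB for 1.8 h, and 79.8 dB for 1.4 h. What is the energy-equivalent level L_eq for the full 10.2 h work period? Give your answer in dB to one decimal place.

L_eq = 10·log₁₀[(1/T)·Σ tᵢ·10^(Lᵢ/10)] with T = 10.2 h.
Σ tᵢ·10^(Lᵢ/10) = 3.7·10^(70.9/10) + 3.3·10^(86.4/10) + 1.8·10^(87.7/10) + 1.4·10^(79.8/10) = 2.680e+09.
L_eq = 10·log₁₀(2.680e+09/10.2) = 84.19 dB.

84.2 dB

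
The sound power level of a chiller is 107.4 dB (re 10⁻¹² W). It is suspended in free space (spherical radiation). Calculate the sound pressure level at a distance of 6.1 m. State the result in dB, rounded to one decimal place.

L_p = L_w − 10·log₁₀(4π·r²) with r = 6.1 m.
4π·r² = 467.6 m², 10·log₁₀ of that is 26.699 dB.
L_p = 107.4 − 26.699 = 80.70 dB.

80.7 dB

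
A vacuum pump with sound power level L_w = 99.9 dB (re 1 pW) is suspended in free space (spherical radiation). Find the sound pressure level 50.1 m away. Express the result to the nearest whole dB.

55 dB

L_p = L_w − 10·log₁₀(4π·r²) with r = 50.1 m.
4π·r² = 3.154e+04 m², 10·log₁₀ of that is 44.989 dB.
L_p = 99.9 − 44.989 = 54.91 dB.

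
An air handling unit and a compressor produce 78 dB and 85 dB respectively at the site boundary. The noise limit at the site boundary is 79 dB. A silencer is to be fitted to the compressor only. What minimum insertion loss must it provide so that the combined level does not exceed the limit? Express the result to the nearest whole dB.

13 dB

The untreated sources together contribute 10^(78/10) = 6.310e+07, i.e. 78.00 dB.
To meet 79 dB overall, the treated compressor may contribute at most 10^(79/10) − 6.310e+07 = 1.634e+07, i.e. 72.13 dB.
Required insertion loss = 85 − 72.13 = 12.87 dB.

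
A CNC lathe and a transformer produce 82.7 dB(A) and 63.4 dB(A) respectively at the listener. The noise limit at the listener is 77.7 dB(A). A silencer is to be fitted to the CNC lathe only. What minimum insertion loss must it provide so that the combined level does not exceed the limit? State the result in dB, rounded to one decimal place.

5.2 dB

Everything except the CNC lathe sums to 10^(63.4/10) = 2.188e+06 in linear terms, 63.40 dB(A).
To meet 77.7 dB(A) overall, the treated CNC lathe may contribute at most 10^(77.7/10) − 2.188e+06 = 5.670e+07, i.e. 77.54 dB(A).
So the CNC lathe must be reduced from 82.7 to 77.54 dB(A): IL = 5.16 dB.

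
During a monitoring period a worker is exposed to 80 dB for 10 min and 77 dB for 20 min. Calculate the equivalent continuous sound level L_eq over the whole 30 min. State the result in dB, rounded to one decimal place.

L_eq = 10·log₁₀[(1/T)·Σ tᵢ·10^(Lᵢ/10)] with T = 30 min.
Σ tᵢ·10^(Lᵢ/10) = 10·10^(80/10) + 20·10^(77/10) = 2.002e+09.
L_eq = 10·log₁₀(2.002e+09/30) = 78.24 dB.

78.2 dB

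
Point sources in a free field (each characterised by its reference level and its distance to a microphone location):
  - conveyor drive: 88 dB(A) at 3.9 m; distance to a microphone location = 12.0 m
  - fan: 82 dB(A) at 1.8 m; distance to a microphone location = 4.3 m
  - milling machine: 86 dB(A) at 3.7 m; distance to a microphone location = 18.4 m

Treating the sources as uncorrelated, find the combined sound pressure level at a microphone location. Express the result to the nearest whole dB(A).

Apply inverse-square spreading to bring every level to the receiver, then sum 10^(L/10).
conveyor drive: 88 − 20·log₁₀(12.0/3.9) = 88 − 9.76 = 78.24 dB(A).
fan: 82 − 20·log₁₀(4.3/1.8) = 82 − 7.56 = 74.44 dB(A).
milling machine: 86 − 20·log₁₀(18.4/3.7) = 86 − 13.93 = 72.07 dB(A).
Σ 10^(L/10) = 1.105e+08 → L_total = 10·log₁₀(1.105e+08) = 80.43 dB(A).

80 dB(A)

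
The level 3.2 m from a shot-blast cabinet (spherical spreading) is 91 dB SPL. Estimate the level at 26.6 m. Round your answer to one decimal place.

Spherical spreading from a point source gives a 20·log₁₀(r₂/r₁) drop.
L₂ = 91 − 20·log₁₀(26.6/3.2) = 91 − 18.395 = 72.61 dB SPL.

72.6 dB SPL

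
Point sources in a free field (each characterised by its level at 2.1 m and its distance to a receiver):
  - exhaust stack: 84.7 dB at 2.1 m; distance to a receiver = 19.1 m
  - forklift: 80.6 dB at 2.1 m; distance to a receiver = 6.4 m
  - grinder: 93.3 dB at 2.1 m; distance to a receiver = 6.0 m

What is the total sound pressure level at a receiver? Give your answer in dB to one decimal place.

84.4 dB

First find each source's level at the receiver (point-source: −20·log₁₀(r/r_ref)), then combine on an intensity basis.
exhaust stack: 84.7 − 20·log₁₀(19.1/2.1) = 84.7 − 19.18 = 65.52 dB.
forklift: 80.6 − 20·log₁₀(6.4/2.1) = 80.6 − 9.68 = 70.92 dB.
grinder: 93.3 − 20·log₁₀(6.0/2.1) = 93.3 − 9.12 = 84.18 dB.
Σ 10^(L/10) = 2.778e+08 → L_total = 10·log₁₀(2.778e+08) = 84.44 dB.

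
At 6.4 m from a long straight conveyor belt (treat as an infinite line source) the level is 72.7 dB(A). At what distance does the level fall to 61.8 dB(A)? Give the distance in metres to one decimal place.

Line-source spreading drops the level by 10·log₁₀(r₂/r₁); inverting, r₂/r₁ = 10^(ΔL/10).
r₂ = 6.4·10^((72.7−61.8)/10) = 6.4·10^(10.9/10) = 78.74 m.

78.7 m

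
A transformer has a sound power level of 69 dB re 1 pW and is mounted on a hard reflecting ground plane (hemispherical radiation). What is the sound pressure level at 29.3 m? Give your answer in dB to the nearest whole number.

32 dB

L_p = L_w − 10·log₁₀(2π·r²) with r = 29.3 m.
2π·r² = 5394 m², 10·log₁₀ of that is 37.319 dB.
L_p = 69 − 37.319 = 31.68 dB.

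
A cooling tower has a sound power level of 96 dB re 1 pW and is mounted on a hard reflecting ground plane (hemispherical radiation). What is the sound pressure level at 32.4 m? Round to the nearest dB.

L_p = L_w − 10·log₁₀(2π·r²) with r = 32.4 m.
2π·r² = 6596 m², 10·log₁₀ of that is 38.193 dB.
L_p = 96 − 38.193 = 57.81 dB.

58 dB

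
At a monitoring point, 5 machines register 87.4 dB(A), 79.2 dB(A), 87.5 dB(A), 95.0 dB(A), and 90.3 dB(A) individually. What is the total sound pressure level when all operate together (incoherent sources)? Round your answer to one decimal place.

97.3 dB(A)

For uncorrelated sources the intensities add, so convert each level to linear form, sum, and take 10·log₁₀ of the total.
Σ 10^(L/10) = 10^(87.4/10) + 10^(79.2/10) + 10^(87.5/10) + 10^(95.0/10) + 10^(90.3/10) = 5.429e+09.
L_total = 10·log₁₀(5.429e+09) = 97.35 dB(A).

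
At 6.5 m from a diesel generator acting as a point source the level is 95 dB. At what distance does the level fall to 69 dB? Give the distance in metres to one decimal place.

Point-source spreading drops the level by 20·log₁₀(r₂/r₁); inverting, r₂/r₁ = 10^(ΔL/20).
r₂ = 6.5·10^((95−69)/20) = 6.5·10^(26.0/20) = 129.69 m.

129.7 m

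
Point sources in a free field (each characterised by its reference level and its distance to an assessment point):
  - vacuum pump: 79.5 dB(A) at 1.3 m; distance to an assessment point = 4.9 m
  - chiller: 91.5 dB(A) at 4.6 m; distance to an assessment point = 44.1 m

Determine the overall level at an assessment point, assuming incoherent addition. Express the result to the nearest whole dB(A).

73 dB(A)

Apply inverse-square spreading to bring every level to the receiver, then sum 10^(L/10).
vacuum pump: 79.5 − 20·log₁₀(4.9/1.3) = 79.5 − 11.53 = 67.97 dB(A).
chiller: 91.5 − 20·log₁₀(44.1/4.6) = 91.5 − 19.63 = 71.87 dB(A).
Σ 10^(L/10) = 2.164e+07 → L_total = 10·log₁₀(2.164e+07) = 73.35 dB(A).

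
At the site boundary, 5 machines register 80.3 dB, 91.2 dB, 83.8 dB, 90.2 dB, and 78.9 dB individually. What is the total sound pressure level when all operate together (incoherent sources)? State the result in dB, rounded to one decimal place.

94.5 dB

For uncorrelated sources the intensities add, so convert each level to linear form, sum, and take 10·log₁₀ of the total.
Σ 10^(L/10) = 10^(80.3/10) + 10^(91.2/10) + 10^(83.8/10) + 10^(90.2/10) + 10^(78.9/10) = 2.790e+09.
L_total = 10·log₁₀(2.790e+09) = 94.46 dB.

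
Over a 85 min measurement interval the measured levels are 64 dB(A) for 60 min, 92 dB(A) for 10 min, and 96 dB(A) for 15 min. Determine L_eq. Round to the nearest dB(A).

L_eq = 10·log₁₀[(1/T)·Σ tᵢ·10^(Lᵢ/10)] with T = 85 min.
Σ tᵢ·10^(Lᵢ/10) = 60·10^(64/10) + 10·10^(92/10) + 15·10^(96/10) = 7.572e+10.
L_eq = 10·log₁₀(7.572e+10/85) = 89.50 dB(A).

89 dB(A)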